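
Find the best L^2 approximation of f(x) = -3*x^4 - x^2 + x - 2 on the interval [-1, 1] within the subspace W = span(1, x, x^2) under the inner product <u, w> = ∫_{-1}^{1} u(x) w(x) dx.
g(x) = -25*x^2/7 + x - 61/35

The best approximation g ∈ W is the orthogonal projection of f onto W. Writing g = a_0 + a_1 x + a_2 x^2, the coefficients solve the normal equations G · a = b where
  G_{ij} = <φ_i, φ_j> and b_i = <f, φ_i>, with φ_0 = 1, φ_1 = x, φ_2 = x^2.
G =
  [2, 0, 2/3]
  [0, 2/3, 0]
  [2/3, 0, 2/5],
b = (-88/15, 2/3, -272/105).
Solving gives a_0 = -61/35, a_1 = 1, a_2 = -25/7, so
  g(x) = -25*x^2/7 + x - 61/35.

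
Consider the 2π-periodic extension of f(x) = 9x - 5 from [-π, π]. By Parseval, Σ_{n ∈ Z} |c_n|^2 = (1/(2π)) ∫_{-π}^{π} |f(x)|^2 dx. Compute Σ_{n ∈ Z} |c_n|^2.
Σ |c_n|^2 = 27π^2 + 25

Expand and integrate term by term over [-π, π]:
  ∫ (9x)^2 dx = 81·(2π^3/3); ∫ 2·9·(-5)·x dx = 0 (odd integrand); ∫ (-5)^2 dx = 25·2π.
So (1/(2π)) ∫_{-π}^{π} (9x - 5)^2 dx = 81π^2/3 + 25 = 27π^2 + 25.
Parseval ⇒ Σ |c_n|^2 = 27π^2 + 25.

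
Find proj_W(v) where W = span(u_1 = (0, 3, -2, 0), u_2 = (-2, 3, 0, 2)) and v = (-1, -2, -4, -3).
proj_W(v) = (74/35, -18/35, -62/35, -74/35)

Set up U = [u_1 | ... | u_2] ∈ R^(4×2). The projector onto W = col(U) is P = U (U^T U)^(-1) U^T.
Compute U^T U =
  [13, 9]
  [9, 17],
and U^T v = (2, -10).
Solve U^T U · c = U^T v for the coefficients: c = (31/35, -37/35). The projection is proj_W(v) = U c.
Check: (v - proj_W(v)) · u_1 = 0  (should be 0).
Check: (v - proj_W(v)) · u_2 = 0  (should be 0).
Result: proj_W(v) = (74/35, -18/35, -62/35, -74/35).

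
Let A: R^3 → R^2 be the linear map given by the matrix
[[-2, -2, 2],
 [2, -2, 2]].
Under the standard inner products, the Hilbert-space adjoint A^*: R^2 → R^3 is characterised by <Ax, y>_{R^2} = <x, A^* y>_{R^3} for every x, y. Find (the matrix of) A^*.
A^* = A^T =
[[-2, 2],
 [-2, -2],
 [2, 2]]

For real matrices with standard dot products, the defining identity <Ax, y> = <x, A^* y> gives (Ax)^T y = x^T (A^*) y, i.e. x^T A^T y = x^T (A^*) y. Since this holds for all x, y, we must have A^* = A^T. Therefore
A^* =
[[-2, 2],
 [-2, -2],
 [2, 2]].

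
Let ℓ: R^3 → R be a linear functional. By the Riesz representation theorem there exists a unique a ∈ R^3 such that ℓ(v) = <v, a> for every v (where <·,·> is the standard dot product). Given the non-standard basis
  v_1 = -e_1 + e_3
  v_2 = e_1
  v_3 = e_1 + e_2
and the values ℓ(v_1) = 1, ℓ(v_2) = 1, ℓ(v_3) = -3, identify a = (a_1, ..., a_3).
a = (1, -4, 2)

Write a = (a_1, ..., a_3) in the standard basis. For each basis vector v_i, ℓ(v_i) = <v_i, a> is a linear equation in the a_j's. Collect the n equations into a matrix system V a = ℓ, where row i of V is v_i (expressed in the standard basis). Since V is invertible (lower-triangular with 1s on the diagonal, up to permutation), solve by back-substitution:
  V =
[[-1, 0, 1],
 [1, 0, 0],
 [1, 1, 0]]
  V a = (1, 1, -3)
Solving gives a = (1, -4, 2).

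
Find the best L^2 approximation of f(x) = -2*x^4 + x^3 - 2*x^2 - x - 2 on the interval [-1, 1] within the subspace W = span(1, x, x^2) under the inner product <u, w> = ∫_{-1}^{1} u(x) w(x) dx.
g(x) = -26*x^2/7 - 2*x/5 - 64/35

The best approximation g ∈ W is the orthogonal projection of f onto W. Writing g = a_0 + a_1 x + a_2 x^2, the coefficients solve the normal equations G · a = b where
  G_{ij} = <φ_i, φ_j> and b_i = <f, φ_i>, with φ_0 = 1, φ_1 = x, φ_2 = x^2.
G =
  [2, 0, 2/3]
  [0, 2/3, 0]
  [2/3, 0, 2/5],
b = (-92/15, -4/15, -284/105).
Solving gives a_0 = -64/35, a_1 = -2/5, a_2 = -26/7, so
  g(x) = -26*x^2/7 - 2*x/5 - 64/35.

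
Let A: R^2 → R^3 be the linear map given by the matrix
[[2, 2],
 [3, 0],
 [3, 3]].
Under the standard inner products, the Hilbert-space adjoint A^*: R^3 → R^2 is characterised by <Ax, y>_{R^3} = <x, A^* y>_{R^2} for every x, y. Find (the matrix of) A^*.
A^* = A^T =
[[2, 3, 3],
 [2, 0, 3]]

For real matrices with standard dot products, the defining identity <Ax, y> = <x, A^* y> gives (Ax)^T y = x^T (A^*) y, i.e. x^T A^T y = x^T (A^*) y. Since this holds for all x, y, we must have A^* = A^T. Therefore
A^* =
[[2, 3, 3],
 [2, 0, 3]].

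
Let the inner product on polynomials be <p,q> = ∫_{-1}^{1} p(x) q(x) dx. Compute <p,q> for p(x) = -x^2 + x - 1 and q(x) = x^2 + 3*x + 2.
<p,q> = -22/5

Expand the product: p(x)·q(x) = -x^4 - 2*x^3 - x - 2.
∫_{-1}^{1} of each monomial x^k gives [2/(k+1) if k even, 0 if k odd]. Integrating term-by-term (or equivalently evaluating the antiderivative F(x) = -x^5/5 - x^4/2 - x^2/2 - 2*x at the endpoints):
  F(1) − F(−1) = -16/5 − (6/5) = -22/5.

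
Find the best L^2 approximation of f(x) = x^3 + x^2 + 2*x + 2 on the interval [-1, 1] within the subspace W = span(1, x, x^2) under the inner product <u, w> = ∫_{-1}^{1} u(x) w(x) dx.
g(x) = x^2 + 13*x/5 + 2

The best approximation g ∈ W is the orthogonal projection of f onto W. Writing g = a_0 + a_1 x + a_2 x^2, the coefficients solve the normal equations G · a = b where
  G_{ij} = <φ_i, φ_j> and b_i = <f, φ_i>, with φ_0 = 1, φ_1 = x, φ_2 = x^2.
G =
  [2, 0, 2/3]
  [0, 2/3, 0]
  [2/3, 0, 2/5],
b = (14/3, 26/15, 26/15).
Solving gives a_0 = 2, a_1 = 13/5, a_2 = 1, so
  g(x) = x^2 + 13*x/5 + 2.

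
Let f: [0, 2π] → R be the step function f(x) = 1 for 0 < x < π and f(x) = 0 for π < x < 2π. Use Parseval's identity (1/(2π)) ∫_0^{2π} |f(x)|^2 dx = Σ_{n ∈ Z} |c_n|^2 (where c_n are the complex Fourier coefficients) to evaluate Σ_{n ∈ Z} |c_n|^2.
Σ |c_n|^2 = 1/2

Parseval equates the L^2 energy of f (normalised by 1/(2π)) with the ℓ^2 sum of its Fourier coefficients: (1/(2π)) ∫_0^{2π} |f|^2 = Σ |c_n|^2.
Compute the left side: (1/(2π)) [∫_0^π 1^2 dx + ∫_π^{2π} 0^2 dx] = (1/(2π)) · (1π + 0π) = (1 + 0)/2 = 1/2.
So Σ_{n ∈ Z} |c_n|^2 = 1/2.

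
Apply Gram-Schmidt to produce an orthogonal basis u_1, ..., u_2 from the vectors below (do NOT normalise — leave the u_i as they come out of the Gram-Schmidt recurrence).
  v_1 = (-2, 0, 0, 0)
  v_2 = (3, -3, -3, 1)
Orthogonal basis:
  u_1 = (-2, 0, 0, 0)
  u_2 = (0, -3, -3, 1)

Apply the Gram-Schmidt recurrence
  u_1 = v_1
  u_i = v_i − Σ_{j<i} ((v_i · u_j) / (u_j · u_j)) · u_j.

Step by step this gives:
  u_1 = (-2, 0, 0, 0)
  u_2 = (0, -3, -3, 1)

Orthogonality check:
  u_2 · u_1 = 0 (should be 0)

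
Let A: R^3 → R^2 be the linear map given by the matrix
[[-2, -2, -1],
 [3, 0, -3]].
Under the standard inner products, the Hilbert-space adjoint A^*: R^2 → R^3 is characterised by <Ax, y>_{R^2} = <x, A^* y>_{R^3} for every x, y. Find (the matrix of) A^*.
A^* = A^T =
[[-2, 3],
 [-2, 0],
 [-1, -3]]

For real matrices with standard dot products, the defining identity <Ax, y> = <x, A^* y> gives (Ax)^T y = x^T (A^*) y, i.e. x^T A^T y = x^T (A^*) y. Since this holds for all x, y, we must have A^* = A^T. Therefore
A^* =
[[-2, 3],
 [-2, 0],
 [-1, -3]].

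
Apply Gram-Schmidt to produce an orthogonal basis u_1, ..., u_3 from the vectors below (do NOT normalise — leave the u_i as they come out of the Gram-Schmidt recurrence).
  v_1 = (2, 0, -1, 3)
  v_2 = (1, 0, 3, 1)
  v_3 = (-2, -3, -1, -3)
Orthogonal basis:
  u_1 = (2, 0, -1, 3)
  u_2 = (5/7, 0, 22/7, 4/7)
  u_3 = (2/15, -3, -1/75, -7/75)

Apply the Gram-Schmidt recurrence
  u_1 = v_1
  u_i = v_i − Σ_{j<i} ((v_i · u_j) / (u_j · u_j)) · u_j.

Step by step this gives:
  u_1 = (2, 0, -1, 3)
  u_2 = (5/7, 0, 22/7, 4/7)
  u_3 = (2/15, -3, -1/75, -7/75)

Orthogonality check:
  u_2 · u_1 = 0 (should be 0)
  u_3 · u_1 = 0 (should be 0)
  u_3 · u_2 = 0 (should be 0)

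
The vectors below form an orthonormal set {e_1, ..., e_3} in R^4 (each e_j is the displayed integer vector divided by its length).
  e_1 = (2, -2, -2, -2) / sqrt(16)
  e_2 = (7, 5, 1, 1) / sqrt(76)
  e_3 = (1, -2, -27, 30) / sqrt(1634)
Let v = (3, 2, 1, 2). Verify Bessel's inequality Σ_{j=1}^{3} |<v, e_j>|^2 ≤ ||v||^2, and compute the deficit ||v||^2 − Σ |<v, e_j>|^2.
Σ |<v, e_j>|^2 = 724/43; ||v||^2 = 18; deficit = 50/43

Write each e_j = u_j / sqrt(<u_j, u_j>) where u_j is the displayed integer vector. Then <v, e_j> = <v, u_j> / sqrt(<u_j, u_j>), so |<v, e_j>|^2 = <v, u_j>^2 / <u_j, u_j>.
Coefficients: <v, e_1> = -4/sqrt(16), <v, e_2> = 34/sqrt(76), <v, e_3> = 32/sqrt(1634).
Square and sum: Σ |<v, e_j>|^2 = 724/43.
Compute ||v||^2 = v·v = 18.
Deficit = 18 − 724/43 = 50/43 ≥ 0, confirming Bessel's inequality. (The deficit equals ||v − Σ <v,e_j> e_j||^2, the squared distance from v to span{e_j}.)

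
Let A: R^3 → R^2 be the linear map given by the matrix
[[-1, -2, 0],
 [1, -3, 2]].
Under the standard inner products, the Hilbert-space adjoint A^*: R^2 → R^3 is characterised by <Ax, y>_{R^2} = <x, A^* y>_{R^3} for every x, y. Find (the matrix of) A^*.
A^* = A^T =
[[-1, 1],
 [-2, -3],
 [0, 2]]

For real matrices with standard dot products, the defining identity <Ax, y> = <x, A^* y> gives (Ax)^T y = x^T (A^*) y, i.e. x^T A^T y = x^T (A^*) y. Since this holds for all x, y, we must have A^* = A^T. Therefore
A^* =
[[-1, 1],
 [-2, -3],
 [0, 2]].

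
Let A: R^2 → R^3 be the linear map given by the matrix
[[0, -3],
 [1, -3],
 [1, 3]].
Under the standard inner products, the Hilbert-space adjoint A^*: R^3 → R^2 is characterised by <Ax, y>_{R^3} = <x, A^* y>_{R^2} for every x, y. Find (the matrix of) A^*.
A^* = A^T =
[[0, 1, 1],
 [-3, -3, 3]]

For real matrices with standard dot products, the defining identity <Ax, y> = <x, A^* y> gives (Ax)^T y = x^T (A^*) y, i.e. x^T A^T y = x^T (A^*) y. Since this holds for all x, y, we must have A^* = A^T. Therefore
A^* =
[[0, 1, 1],
 [-3, -3, 3]].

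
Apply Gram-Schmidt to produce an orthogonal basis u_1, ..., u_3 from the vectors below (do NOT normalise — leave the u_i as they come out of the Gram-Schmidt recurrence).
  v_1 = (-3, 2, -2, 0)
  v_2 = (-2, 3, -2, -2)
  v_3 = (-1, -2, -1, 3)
Orthogonal basis:
  u_1 = (-3, 2, -2, 0)
  u_2 = (14/17, 19/17, -2/17, -2)
  u_3 = (42/101, -44/101, -107/101, -1/101)

Apply the Gram-Schmidt recurrence
  u_1 = v_1
  u_i = v_i − Σ_{j<i} ((v_i · u_j) / (u_j · u_j)) · u_j.

Step by step this gives:
  u_1 = (-3, 2, -2, 0)
  u_2 = (14/17, 19/17, -2/17, -2)
  u_3 = (42/101, -44/101, -107/101, -1/101)

Orthogonality check:
  u_2 · u_1 = 0 (should be 0)
  u_3 · u_1 = 0 (should be 0)
  u_3 · u_2 = 0 (should be 0)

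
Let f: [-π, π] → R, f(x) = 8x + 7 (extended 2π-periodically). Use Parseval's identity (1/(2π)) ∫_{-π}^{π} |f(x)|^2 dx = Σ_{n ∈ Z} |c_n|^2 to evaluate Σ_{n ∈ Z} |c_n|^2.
Σ |c_n|^2 = 64π^2/3 + 49

Expand and integrate term by term over [-π, π]:
  ∫ (8x)^2 dx = 64·(2π^3/3); ∫ 2·8·(7)·x dx = 0 (odd integrand); ∫ 7^2 dx = 49·2π.
So (1/(2π)) ∫_{-π}^{π} (8x + 7)^2 dx = 64π^2/3 + 49 = 64π^2/3 + 49.
Parseval ⇒ Σ |c_n|^2 = 64π^2/3 + 49.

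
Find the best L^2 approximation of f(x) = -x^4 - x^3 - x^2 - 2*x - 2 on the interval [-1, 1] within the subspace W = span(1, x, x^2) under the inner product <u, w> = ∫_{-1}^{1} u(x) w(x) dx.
g(x) = -13*x^2/7 - 13*x/5 - 67/35

The best approximation g ∈ W is the orthogonal projection of f onto W. Writing g = a_0 + a_1 x + a_2 x^2, the coefficients solve the normal equations G · a = b where
  G_{ij} = <φ_i, φ_j> and b_i = <f, φ_i>, with φ_0 = 1, φ_1 = x, φ_2 = x^2.
G =
  [2, 0, 2/3]
  [0, 2/3, 0]
  [2/3, 0, 2/5],
b = (-76/15, -26/15, -212/105).
Solving gives a_0 = -67/35, a_1 = -13/5, a_2 = -13/7, so
  g(x) = -13*x^2/7 - 13*x/5 - 67/35.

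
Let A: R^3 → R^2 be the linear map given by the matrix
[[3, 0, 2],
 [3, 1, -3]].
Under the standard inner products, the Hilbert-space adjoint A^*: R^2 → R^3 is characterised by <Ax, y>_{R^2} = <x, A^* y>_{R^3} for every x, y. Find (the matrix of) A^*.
A^* = A^T =
[[3, 3],
 [0, 1],
 [2, -3]]

For real matrices with standard dot products, the defining identity <Ax, y> = <x, A^* y> gives (Ax)^T y = x^T (A^*) y, i.e. x^T A^T y = x^T (A^*) y. Since this holds for all x, y, we must have A^* = A^T. Therefore
A^* =
[[3, 3],
 [0, 1],
 [2, -3]].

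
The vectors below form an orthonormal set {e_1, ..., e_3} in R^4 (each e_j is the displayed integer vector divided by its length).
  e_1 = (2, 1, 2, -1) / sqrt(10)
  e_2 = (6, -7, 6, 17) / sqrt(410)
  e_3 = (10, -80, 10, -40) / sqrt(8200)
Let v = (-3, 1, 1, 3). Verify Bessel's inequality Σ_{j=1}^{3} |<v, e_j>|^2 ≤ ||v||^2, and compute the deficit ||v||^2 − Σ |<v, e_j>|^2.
Σ |<v, e_j>|^2 = 12; ||v||^2 = 20; deficit = 8

Write each e_j = u_j / sqrt(<u_j, u_j>) where u_j is the displayed integer vector. Then <v, e_j> = <v, u_j> / sqrt(<u_j, u_j>), so |<v, e_j>|^2 = <v, u_j>^2 / <u_j, u_j>.
Coefficients: <v, e_1> = -6/sqrt(10), <v, e_2> = 32/sqrt(410), <v, e_3> = -220/sqrt(8200).
Square and sum: Σ |<v, e_j>|^2 = 12.
Compute ||v||^2 = v·v = 20.
Deficit = 20 − 12 = 8 ≥ 0, confirming Bessel's inequality. (The deficit equals ||v − Σ <v,e_j> e_j||^2, the squared distance from v to span{e_j}.)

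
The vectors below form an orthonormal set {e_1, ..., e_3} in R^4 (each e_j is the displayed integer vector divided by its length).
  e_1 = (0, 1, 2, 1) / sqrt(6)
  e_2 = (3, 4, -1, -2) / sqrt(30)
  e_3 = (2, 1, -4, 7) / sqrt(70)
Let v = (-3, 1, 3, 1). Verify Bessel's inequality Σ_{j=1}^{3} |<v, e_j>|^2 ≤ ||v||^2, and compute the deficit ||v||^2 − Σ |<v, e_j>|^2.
Σ |<v, e_j>|^2 = 108/7; ||v||^2 = 20; deficit = 32/7

Write each e_j = u_j / sqrt(<u_j, u_j>) where u_j is the displayed integer vector. Then <v, e_j> = <v, u_j> / sqrt(<u_j, u_j>), so |<v, e_j>|^2 = <v, u_j>^2 / <u_j, u_j>.
Coefficients: <v, e_1> = 8/sqrt(6), <v, e_2> = -10/sqrt(30), <v, e_3> = -10/sqrt(70).
Square and sum: Σ |<v, e_j>|^2 = 108/7.
Compute ||v||^2 = v·v = 20.
Deficit = 20 − 108/7 = 32/7 ≥ 0, confirming Bessel's inequality. (The deficit equals ||v − Σ <v,e_j> e_j||^2, the squared distance from v to span{e_j}.)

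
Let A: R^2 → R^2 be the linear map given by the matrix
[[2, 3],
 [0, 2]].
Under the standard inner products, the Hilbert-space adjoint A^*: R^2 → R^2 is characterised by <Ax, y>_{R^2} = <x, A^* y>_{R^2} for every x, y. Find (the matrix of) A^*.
A^* = A^T =
[[2, 0],
 [3, 2]]

For real matrices with standard dot products, the defining identity <Ax, y> = <x, A^* y> gives (Ax)^T y = x^T (A^*) y, i.e. x^T A^T y = x^T (A^*) y. Since this holds for all x, y, we must have A^* = A^T. Therefore
A^* =
[[2, 0],
 [3, 2]].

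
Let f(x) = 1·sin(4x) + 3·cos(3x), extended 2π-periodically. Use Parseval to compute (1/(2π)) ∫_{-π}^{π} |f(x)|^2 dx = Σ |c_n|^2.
Σ |c_n|^2 = 5

Expand |f|^2 and use orthogonality of {sin(nx), cos(mx)} on [-π, π]:
  ∫_{-π}^{π} sin(nx)^2 dx = π, ∫ cos(mx)^2 dx = π, and cross terms integrate to 0.
So ∫_{-π}^{π} f(x)^2 dx = 1^2 · π + 3^2 · π = (1 + 9)π.
Divide by 2π: (1 + 9)/2 = 5.
By Parseval, this equals Σ |c_n|^2.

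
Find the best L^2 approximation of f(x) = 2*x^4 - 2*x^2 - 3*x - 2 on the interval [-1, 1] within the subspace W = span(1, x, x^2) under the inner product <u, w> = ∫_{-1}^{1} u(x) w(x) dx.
g(x) = -2*x^2/7 - 3*x - 76/35

The best approximation g ∈ W is the orthogonal projection of f onto W. Writing g = a_0 + a_1 x + a_2 x^2, the coefficients solve the normal equations G · a = b where
  G_{ij} = <φ_i, φ_j> and b_i = <f, φ_i>, with φ_0 = 1, φ_1 = x, φ_2 = x^2.
G =
  [2, 0, 2/3]
  [0, 2/3, 0]
  [2/3, 0, 2/5],
b = (-68/15, -2, -164/105).
Solving gives a_0 = -76/35, a_1 = -3, a_2 = -2/7, so
  g(x) = -2*x^2/7 - 3*x - 76/35.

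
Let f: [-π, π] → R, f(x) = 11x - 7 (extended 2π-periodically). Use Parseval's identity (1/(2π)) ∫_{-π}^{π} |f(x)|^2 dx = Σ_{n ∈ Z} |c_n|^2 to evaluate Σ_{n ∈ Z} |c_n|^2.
Σ |c_n|^2 = 121π^2/3 + 49

Expand and integrate term by term over [-π, π]:
  ∫ (11x)^2 dx = 121·(2π^3/3); ∫ 2·11·(-7)·x dx = 0 (odd integrand); ∫ (-7)^2 dx = 49·2π.
So (1/(2π)) ∫_{-π}^{π} (11x - 7)^2 dx = 121π^2/3 + 49 = 121π^2/3 + 49.
Parseval ⇒ Σ |c_n|^2 = 121π^2/3 + 49.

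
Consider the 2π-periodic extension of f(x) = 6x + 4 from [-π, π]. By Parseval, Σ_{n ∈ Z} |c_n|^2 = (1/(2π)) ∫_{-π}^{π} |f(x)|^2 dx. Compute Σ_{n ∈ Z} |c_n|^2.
Σ |c_n|^2 = 12π^2 + 16

Expand and integrate term by term over [-π, π]:
  ∫ (6x)^2 dx = 36·(2π^3/3); ∫ 2·6·(4)·x dx = 0 (odd integrand); ∫ 4^2 dx = 16·2π.
So (1/(2π)) ∫_{-π}^{π} (6x + 4)^2 dx = 36π^2/3 + 16 = 12π^2 + 16.
Parseval ⇒ Σ |c_n|^2 = 12π^2 + 16.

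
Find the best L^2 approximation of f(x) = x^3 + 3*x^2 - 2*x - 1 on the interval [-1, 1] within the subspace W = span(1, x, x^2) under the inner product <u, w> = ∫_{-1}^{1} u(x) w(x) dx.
g(x) = 3*x^2 - 7*x/5 - 1

The best approximation g ∈ W is the orthogonal projection of f onto W. Writing g = a_0 + a_1 x + a_2 x^2, the coefficients solve the normal equations G · a = b where
  G_{ij} = <φ_i, φ_j> and b_i = <f, φ_i>, with φ_0 = 1, φ_1 = x, φ_2 = x^2.
G =
  [2, 0, 2/3]
  [0, 2/3, 0]
  [2/3, 0, 2/5],
b = (0, -14/15, 8/15).
Solving gives a_0 = -1, a_1 = -7/5, a_2 = 3, so
  g(x) = 3*x^2 - 7*x/5 - 1.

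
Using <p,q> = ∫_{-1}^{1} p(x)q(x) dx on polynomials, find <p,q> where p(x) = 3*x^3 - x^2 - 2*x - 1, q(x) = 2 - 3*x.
<p,q> = -74/15

Expand the product: p(x)·q(x) = -9*x^4 + 9*x^3 + 4*x^2 - x - 2.
∫_{-1}^{1} of each monomial x^k gives [2/(k+1) if k even, 0 if k odd]. Integrating term-by-term (or equivalently evaluating the antiderivative F(x) = -9*x^5/5 + 9*x^4/4 + 4*x^3/3 - x^2/2 - 2*x at the endpoints):
  F(1) − F(−1) = -43/60 − (253/60) = -74/15.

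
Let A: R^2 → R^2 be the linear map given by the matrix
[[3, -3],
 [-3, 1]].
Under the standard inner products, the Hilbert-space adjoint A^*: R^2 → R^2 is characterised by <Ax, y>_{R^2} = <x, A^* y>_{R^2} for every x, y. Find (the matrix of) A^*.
A^* = A^T =
[[3, -3],
 [-3, 1]]

For real matrices with standard dot products, the defining identity <Ax, y> = <x, A^* y> gives (Ax)^T y = x^T (A^*) y, i.e. x^T A^T y = x^T (A^*) y. Since this holds for all x, y, we must have A^* = A^T. Therefore
A^* =
[[3, -3],
 [-3, 1]].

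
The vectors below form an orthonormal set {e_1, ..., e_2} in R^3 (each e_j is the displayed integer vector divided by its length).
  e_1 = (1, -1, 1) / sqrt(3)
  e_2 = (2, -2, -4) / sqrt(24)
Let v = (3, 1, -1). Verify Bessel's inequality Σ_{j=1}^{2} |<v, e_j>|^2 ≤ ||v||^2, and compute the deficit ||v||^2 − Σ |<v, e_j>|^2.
Σ |<v, e_j>|^2 = 3; ||v||^2 = 11; deficit = 8

Write each e_j = u_j / sqrt(<u_j, u_j>) where u_j is the displayed integer vector. Then <v, e_j> = <v, u_j> / sqrt(<u_j, u_j>), so |<v, e_j>|^2 = <v, u_j>^2 / <u_j, u_j>.
Coefficients: <v, e_1> = 1/sqrt(3), <v, e_2> = 8/sqrt(24).
Square and sum: Σ |<v, e_j>|^2 = 3.
Compute ||v||^2 = v·v = 11.
Deficit = 11 − 3 = 8 ≥ 0, confirming Bessel's inequality. (The deficit equals ||v − Σ <v,e_j> e_j||^2, the squared distance from v to span{e_j}.)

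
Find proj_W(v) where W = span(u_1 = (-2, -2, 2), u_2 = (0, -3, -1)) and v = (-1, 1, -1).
proj_W(v) = (3/13, 9/13, -1/13)

Set up U = [u_1 | ... | u_2] ∈ R^(3×2). The projector onto W = col(U) is P = U (U^T U)^(-1) U^T.
Compute U^T U =
  [12, 4]
  [4, 10],
and U^T v = (-2, -2).
Solve U^T U · c = U^T v for the coefficients: c = (-3/26, -2/13). The projection is proj_W(v) = U c.
Check: (v - proj_W(v)) · u_1 = 0  (should be 0).
Check: (v - proj_W(v)) · u_2 = 0  (should be 0).
Result: proj_W(v) = (3/13, 9/13, -1/13).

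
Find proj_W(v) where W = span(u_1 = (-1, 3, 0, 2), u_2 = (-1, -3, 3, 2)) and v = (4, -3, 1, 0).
proj_W(v) = (23/34, -109/34, 10/17, -23/17)

Set up U = [u_1 | ... | u_2] ∈ R^(4×2). The projector onto W = col(U) is P = U (U^T U)^(-1) U^T.
Compute U^T U =
  [14, -4]
  [-4, 23],
and U^T v = (-13, 8).
Solve U^T U · c = U^T v for the coefficients: c = (-89/102, 10/51). The projection is proj_W(v) = U c.
Check: (v - proj_W(v)) · u_1 = 0  (should be 0).
Check: (v - proj_W(v)) · u_2 = 0  (should be 0).
Result: proj_W(v) = (23/34, -109/34, 10/17, -23/17).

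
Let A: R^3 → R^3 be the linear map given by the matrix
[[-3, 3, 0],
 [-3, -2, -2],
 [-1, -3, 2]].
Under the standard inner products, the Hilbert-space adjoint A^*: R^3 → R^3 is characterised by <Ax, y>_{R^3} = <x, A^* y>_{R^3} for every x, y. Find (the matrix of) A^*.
A^* = A^T =
[[-3, -3, -1],
 [3, -2, -3],
 [0, -2, 2]]

For real matrices with standard dot products, the defining identity <Ax, y> = <x, A^* y> gives (Ax)^T y = x^T (A^*) y, i.e. x^T A^T y = x^T (A^*) y. Since this holds for all x, y, we must have A^* = A^T. Therefore
A^* =
[[-3, -3, -1],
 [3, -2, -3],
 [0, -2, 2]].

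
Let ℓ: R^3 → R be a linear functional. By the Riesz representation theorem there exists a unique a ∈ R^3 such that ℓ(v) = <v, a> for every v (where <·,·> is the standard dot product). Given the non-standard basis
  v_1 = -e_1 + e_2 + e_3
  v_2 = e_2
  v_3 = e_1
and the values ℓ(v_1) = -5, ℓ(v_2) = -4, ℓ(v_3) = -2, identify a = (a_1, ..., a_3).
a = (-2, -4, -3)

Write a = (a_1, ..., a_3) in the standard basis. For each basis vector v_i, ℓ(v_i) = <v_i, a> is a linear equation in the a_j's. Collect the n equations into a matrix system V a = ℓ, where row i of V is v_i (expressed in the standard basis). Since V is invertible (lower-triangular with 1s on the diagonal, up to permutation), solve by back-substitution:
  V =
[[-1, 1, 1],
 [0, 1, 0],
 [1, 0, 0]]
  V a = (-5, -4, -2)
Solving gives a = (-2, -4, -3).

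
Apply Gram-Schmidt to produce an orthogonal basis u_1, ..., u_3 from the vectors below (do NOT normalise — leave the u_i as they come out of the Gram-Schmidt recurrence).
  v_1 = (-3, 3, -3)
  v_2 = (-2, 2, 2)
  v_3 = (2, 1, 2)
Orthogonal basis:
  u_1 = (-3, 3, -3)
  u_2 = (-4/3, 4/3, 8/3)
  u_3 = (3/2, 3/2, 0)

Apply the Gram-Schmidt recurrence
  u_1 = v_1
  u_i = v_i − Σ_{j<i} ((v_i · u_j) / (u_j · u_j)) · u_j.

Step by step this gives:
  u_1 = (-3, 3, -3)
  u_2 = (-4/3, 4/3, 8/3)
  u_3 = (3/2, 3/2, 0)

Orthogonality check:
  u_2 · u_1 = 0 (should be 0)
  u_3 · u_1 = 0 (should be 0)
  u_3 · u_2 = 0 (should be 0)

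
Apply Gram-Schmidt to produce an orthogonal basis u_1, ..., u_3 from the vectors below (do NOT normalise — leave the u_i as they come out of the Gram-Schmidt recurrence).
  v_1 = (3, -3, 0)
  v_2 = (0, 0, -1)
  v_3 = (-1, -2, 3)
Orthogonal basis:
  u_1 = (3, -3, 0)
  u_2 = (0, 0, -1)
  u_3 = (-3/2, -3/2, 0)

Apply the Gram-Schmidt recurrence
  u_1 = v_1
  u_i = v_i − Σ_{j<i} ((v_i · u_j) / (u_j · u_j)) · u_j.

Step by step this gives:
  u_1 = (3, -3, 0)
  u_2 = (0, 0, -1)
  u_3 = (-3/2, -3/2, 0)

Orthogonality check:
  u_2 · u_1 = 0 (should be 0)
  u_3 · u_1 = 0 (should be 0)
  u_3 · u_2 = 0 (should be 0)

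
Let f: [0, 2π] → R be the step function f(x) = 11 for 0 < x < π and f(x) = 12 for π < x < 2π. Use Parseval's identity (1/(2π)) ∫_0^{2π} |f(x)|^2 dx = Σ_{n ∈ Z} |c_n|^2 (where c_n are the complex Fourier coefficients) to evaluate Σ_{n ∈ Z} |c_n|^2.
Σ |c_n|^2 = 265/2

Parseval equates the L^2 energy of f (normalised by 1/(2π)) with the ℓ^2 sum of its Fourier coefficients: (1/(2π)) ∫_0^{2π} |f|^2 = Σ |c_n|^2.
Compute the left side: (1/(2π)) [∫_0^π 11^2 dx + ∫_π^{2π} 12^2 dx] = (1/(2π)) · (121π + 144π) = (121 + 144)/2 = 265/2.
So Σ_{n ∈ Z} |c_n|^2 = 265/2.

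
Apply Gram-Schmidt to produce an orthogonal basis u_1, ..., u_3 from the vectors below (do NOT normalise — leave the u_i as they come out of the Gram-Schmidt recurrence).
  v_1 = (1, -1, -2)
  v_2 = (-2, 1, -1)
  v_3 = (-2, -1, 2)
Orthogonal basis:
  u_1 = (1, -1, -2)
  u_2 = (-11/6, 5/6, -4/3)
  u_3 = (-39/35, -13/7, 13/35)

Apply the Gram-Schmidt recurrence
  u_1 = v_1
  u_i = v_i − Σ_{j<i} ((v_i · u_j) / (u_j · u_j)) · u_j.

Step by step this gives:
  u_1 = (1, -1, -2)
  u_2 = (-11/6, 5/6, -4/3)
  u_3 = (-39/35, -13/7, 13/35)

Orthogonality check:
  u_2 · u_1 = 0 (should be 0)
  u_3 · u_1 = 0 (should be 0)
  u_3 · u_2 = 0 (should be 0)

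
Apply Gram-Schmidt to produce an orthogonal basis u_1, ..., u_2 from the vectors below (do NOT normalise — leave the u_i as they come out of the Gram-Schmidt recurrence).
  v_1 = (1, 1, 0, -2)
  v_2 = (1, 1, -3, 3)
Orthogonal basis:
  u_1 = (1, 1, 0, -2)
  u_2 = (5/3, 5/3, -3, 5/3)

Apply the Gram-Schmidt recurrence
  u_1 = v_1
  u_i = v_i − Σ_{j<i} ((v_i · u_j) / (u_j · u_j)) · u_j.

Step by step this gives:
  u_1 = (1, 1, 0, -2)
  u_2 = (5/3, 5/3, -3, 5/3)

Orthogonality check:
  u_2 · u_1 = 0 (should be 0)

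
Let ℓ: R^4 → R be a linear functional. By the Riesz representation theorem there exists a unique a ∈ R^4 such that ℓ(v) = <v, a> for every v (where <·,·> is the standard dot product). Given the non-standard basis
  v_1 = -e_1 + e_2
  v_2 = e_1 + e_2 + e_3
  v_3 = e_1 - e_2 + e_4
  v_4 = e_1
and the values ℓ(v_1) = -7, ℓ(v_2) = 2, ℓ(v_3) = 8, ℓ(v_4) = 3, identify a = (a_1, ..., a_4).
a = (3, -4, 3, 1)

Write a = (a_1, ..., a_4) in the standard basis. For each basis vector v_i, ℓ(v_i) = <v_i, a> is a linear equation in the a_j's. Collect the n equations into a matrix system V a = ℓ, where row i of V is v_i (expressed in the standard basis). Since V is invertible (lower-triangular with 1s on the diagonal, up to permutation), solve by back-substitution:
  V =
[[-1, 1, 0, 0],
 [1, 1, 1, 0],
 [1, -1, 0, 1],
 [1, 0, 0, 0]]
  V a = (-7, 2, 8, 3)
Solving gives a = (3, -4, 3, 1).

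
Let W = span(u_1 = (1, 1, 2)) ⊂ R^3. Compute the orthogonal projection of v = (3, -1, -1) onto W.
proj_W(v) = (0, 0, 0)

Set up U = [u_1 | ... | u_1] ∈ R^(3×1). The projector onto W = col(U) is P = U (U^T U)^(-1) U^T.
Compute U^T U =
  [6],
and U^T v = (0).
Solve U^T U · c = U^T v for the coefficients: c = (0). The projection is proj_W(v) = U c.
Check: (v - proj_W(v)) · u_1 = 0  (should be 0).
Result: proj_W(v) = (0, 0, 0).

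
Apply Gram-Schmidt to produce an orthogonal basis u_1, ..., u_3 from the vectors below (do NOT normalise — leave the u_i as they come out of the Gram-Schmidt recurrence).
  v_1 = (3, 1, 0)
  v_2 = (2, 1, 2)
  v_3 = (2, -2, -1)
Orthogonal basis:
  u_1 = (3, 1, 0)
  u_2 = (-1/10, 3/10, 2)
  u_3 = (30/41, -90/41, 15/41)

Apply the Gram-Schmidt recurrence
  u_1 = v_1
  u_i = v_i − Σ_{j<i} ((v_i · u_j) / (u_j · u_j)) · u_j.

Step by step this gives:
  u_1 = (3, 1, 0)
  u_2 = (-1/10, 3/10, 2)
  u_3 = (30/41, -90/41, 15/41)

Orthogonality check:
  u_2 · u_1 = 0 (should be 0)
  u_3 · u_1 = 0 (should be 0)
  u_3 · u_2 = 0 (should be 0)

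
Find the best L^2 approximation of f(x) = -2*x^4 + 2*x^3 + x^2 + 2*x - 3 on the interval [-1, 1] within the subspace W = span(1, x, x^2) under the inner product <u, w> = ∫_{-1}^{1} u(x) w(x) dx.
g(x) = -5*x^2/7 + 16*x/5 - 99/35

The best approximation g ∈ W is the orthogonal projection of f onto W. Writing g = a_0 + a_1 x + a_2 x^2, the coefficients solve the normal equations G · a = b where
  G_{ij} = <φ_i, φ_j> and b_i = <f, φ_i>, with φ_0 = 1, φ_1 = x, φ_2 = x^2.
G =
  [2, 0, 2/3]
  [0, 2/3, 0]
  [2/3, 0, 2/5],
b = (-92/15, 32/15, -76/35).
Solving gives a_0 = -99/35, a_1 = 16/5, a_2 = -5/7, so
  g(x) = -5*x^2/7 + 16*x/5 - 99/35.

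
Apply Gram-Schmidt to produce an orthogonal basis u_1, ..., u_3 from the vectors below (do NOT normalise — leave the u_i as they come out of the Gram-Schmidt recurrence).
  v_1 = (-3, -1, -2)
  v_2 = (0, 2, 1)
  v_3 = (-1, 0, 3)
Orthogonal basis:
  u_1 = (-3, -1, -2)
  u_2 = (-6/7, 12/7, 3/7)
  u_3 = (-7/6, -7/6, 7/3)

Apply the Gram-Schmidt recurrence
  u_1 = v_1
  u_i = v_i − Σ_{j<i} ((v_i · u_j) / (u_j · u_j)) · u_j.

Step by step this gives:
  u_1 = (-3, -1, -2)
  u_2 = (-6/7, 12/7, 3/7)
  u_3 = (-7/6, -7/6, 7/3)

Orthogonality check:
  u_2 · u_1 = 0 (should be 0)
  u_3 · u_1 = 0 (should be 0)
  u_3 · u_2 = 0 (should be 0)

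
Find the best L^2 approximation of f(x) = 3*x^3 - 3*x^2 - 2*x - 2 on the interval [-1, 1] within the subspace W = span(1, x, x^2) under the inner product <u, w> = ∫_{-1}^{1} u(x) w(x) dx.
g(x) = -3*x^2 - x/5 - 2

The best approximation g ∈ W is the orthogonal projection of f onto W. Writing g = a_0 + a_1 x + a_2 x^2, the coefficients solve the normal equations G · a = b where
  G_{ij} = <φ_i, φ_j> and b_i = <f, φ_i>, with φ_0 = 1, φ_1 = x, φ_2 = x^2.
G =
  [2, 0, 2/3]
  [0, 2/3, 0]
  [2/3, 0, 2/5],
b = (-6, -2/15, -38/15).
Solving gives a_0 = -2, a_1 = -1/5, a_2 = -3, so
  g(x) = -3*x^2 - x/5 - 2.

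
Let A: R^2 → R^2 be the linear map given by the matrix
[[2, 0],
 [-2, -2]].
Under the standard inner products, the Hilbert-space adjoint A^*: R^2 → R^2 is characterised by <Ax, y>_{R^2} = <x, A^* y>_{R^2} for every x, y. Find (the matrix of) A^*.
A^* = A^T =
[[2, -2],
 [0, -2]]

For real matrices with standard dot products, the defining identity <Ax, y> = <x, A^* y> gives (Ax)^T y = x^T (A^*) y, i.e. x^T A^T y = x^T (A^*) y. Since this holds for all x, y, we must have A^* = A^T. Therefore
A^* =
[[2, -2],
 [0, -2]].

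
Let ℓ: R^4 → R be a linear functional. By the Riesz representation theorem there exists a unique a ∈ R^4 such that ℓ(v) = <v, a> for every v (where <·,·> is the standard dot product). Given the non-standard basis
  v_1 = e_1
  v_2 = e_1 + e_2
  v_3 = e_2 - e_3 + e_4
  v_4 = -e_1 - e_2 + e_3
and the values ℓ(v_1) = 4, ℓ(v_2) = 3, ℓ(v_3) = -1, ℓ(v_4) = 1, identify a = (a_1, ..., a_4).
a = (4, -1, 4, 4)

Write a = (a_1, ..., a_4) in the standard basis. For each basis vector v_i, ℓ(v_i) = <v_i, a> is a linear equation in the a_j's. Collect the n equations into a matrix system V a = ℓ, where row i of V is v_i (expressed in the standard basis). Since V is invertible (lower-triangular with 1s on the diagonal, up to permutation), solve by back-substitution:
  V =
[[1, 0, 0, 0],
 [1, 1, 0, 0],
 [0, 1, -1, 1],
 [-1, -1, 1, 0]]
  V a = (4, 3, -1, 1)
Solving gives a = (4, -1, 4, 4).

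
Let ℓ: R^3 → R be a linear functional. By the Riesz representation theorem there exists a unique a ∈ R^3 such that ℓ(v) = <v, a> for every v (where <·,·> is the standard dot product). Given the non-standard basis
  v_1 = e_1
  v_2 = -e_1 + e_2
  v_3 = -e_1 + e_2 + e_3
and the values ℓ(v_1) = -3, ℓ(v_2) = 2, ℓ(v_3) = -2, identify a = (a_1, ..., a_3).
a = (-3, -1, -4)

Write a = (a_1, ..., a_3) in the standard basis. For each basis vector v_i, ℓ(v_i) = <v_i, a> is a linear equation in the a_j's. Collect the n equations into a matrix system V a = ℓ, where row i of V is v_i (expressed in the standard basis). Since V is invertible (lower-triangular with 1s on the diagonal, up to permutation), solve by back-substitution:
  V =
[[1, 0, 0],
 [-1, 1, 0],
 [-1, 1, 1]]
  V a = (-3, 2, -2)
Solving gives a = (-3, -1, -4).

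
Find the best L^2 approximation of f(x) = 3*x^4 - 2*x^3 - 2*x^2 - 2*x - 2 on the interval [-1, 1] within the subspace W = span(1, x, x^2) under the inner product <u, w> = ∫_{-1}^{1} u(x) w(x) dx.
g(x) = 4*x^2/7 - 16*x/5 - 79/35

The best approximation g ∈ W is the orthogonal projection of f onto W. Writing g = a_0 + a_1 x + a_2 x^2, the coefficients solve the normal equations G · a = b where
  G_{ij} = <φ_i, φ_j> and b_i = <f, φ_i>, with φ_0 = 1, φ_1 = x, φ_2 = x^2.
G =
  [2, 0, 2/3]
  [0, 2/3, 0]
  [2/3, 0, 2/5],
b = (-62/15, -32/15, -134/105).
Solving gives a_0 = -79/35, a_1 = -16/5, a_2 = 4/7, so
  g(x) = 4*x^2/7 - 16*x/5 - 79/35.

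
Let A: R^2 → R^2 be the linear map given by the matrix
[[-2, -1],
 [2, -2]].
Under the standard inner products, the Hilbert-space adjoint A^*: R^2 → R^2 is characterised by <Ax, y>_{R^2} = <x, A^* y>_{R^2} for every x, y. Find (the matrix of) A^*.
A^* = A^T =
[[-2, 2],
 [-1, -2]]

For real matrices with standard dot products, the defining identity <Ax, y> = <x, A^* y> gives (Ax)^T y = x^T (A^*) y, i.e. x^T A^T y = x^T (A^*) y. Since this holds for all x, y, we must have A^* = A^T. Therefore
A^* =
[[-2, 2],
 [-1, -2]].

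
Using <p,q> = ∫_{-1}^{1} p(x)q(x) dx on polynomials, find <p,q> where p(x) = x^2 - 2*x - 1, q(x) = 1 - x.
<p,q> = 0

Expand the product: p(x)·q(x) = -x^3 + 3*x^2 - x - 1.
∫_{-1}^{1} of each monomial x^k gives [2/(k+1) if k even, 0 if k odd]. Integrating term-by-term (or equivalently evaluating the antiderivative F(x) = -x^4/4 + x^3 - x^2/2 - x at the endpoints):
  F(1) − F(−1) = -3/4 − (-3/4) = 0.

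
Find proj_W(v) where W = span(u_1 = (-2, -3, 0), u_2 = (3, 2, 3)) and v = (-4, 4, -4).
proj_W(v) = (-104/71, 164/71, -384/71)

Set up U = [u_1 | ... | u_2] ∈ R^(3×2). The projector onto W = col(U) is P = U (U^T U)^(-1) U^T.
Compute U^T U =
  [13, -12]
  [-12, 22],
and U^T v = (-4, -16).
Solve U^T U · c = U^T v for the coefficients: c = (-140/71, -128/71). The projection is proj_W(v) = U c.
Check: (v - proj_W(v)) · u_1 = 0  (should be 0).
Check: (v - proj_W(v)) · u_2 = 0  (should be 0).
Result: proj_W(v) = (-104/71, 164/71, -384/71).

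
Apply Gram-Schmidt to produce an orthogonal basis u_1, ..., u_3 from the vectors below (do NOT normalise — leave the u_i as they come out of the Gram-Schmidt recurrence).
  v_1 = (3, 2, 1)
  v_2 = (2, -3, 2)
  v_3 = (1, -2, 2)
Orthogonal basis:
  u_1 = (3, 2, 1)
  u_2 = (11/7, -23/7, 13/7)
  u_3 = (-77/234, 22/117, 11/18)

Apply the Gram-Schmidt recurrence
  u_1 = v_1
  u_i = v_i − Σ_{j<i} ((v_i · u_j) / (u_j · u_j)) · u_j.

Step by step this gives:
  u_1 = (3, 2, 1)
  u_2 = (11/7, -23/7, 13/7)
  u_3 = (-77/234, 22/117, 11/18)

Orthogonality check:
  u_2 · u_1 = 0 (should be 0)
  u_3 · u_1 = 0 (should be 0)
  u_3 · u_2 = 0 (should be 0)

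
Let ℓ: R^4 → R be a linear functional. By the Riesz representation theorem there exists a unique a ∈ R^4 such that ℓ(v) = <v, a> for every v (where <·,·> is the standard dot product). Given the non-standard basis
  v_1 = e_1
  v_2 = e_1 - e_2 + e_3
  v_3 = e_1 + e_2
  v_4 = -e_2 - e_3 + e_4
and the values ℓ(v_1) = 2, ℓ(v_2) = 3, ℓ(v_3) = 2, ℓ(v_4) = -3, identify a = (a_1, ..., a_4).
a = (2, 0, 1, -2)

Write a = (a_1, ..., a_4) in the standard basis. For each basis vector v_i, ℓ(v_i) = <v_i, a> is a linear equation in the a_j's. Collect the n equations into a matrix system V a = ℓ, where row i of V is v_i (expressed in the standard basis). Since V is invertible (lower-triangular with 1s on the diagonal, up to permutation), solve by back-substitution:
  V =
[[1, 0, 0, 0],
 [1, -1, 1, 0],
 [1, 1, 0, 0],
 [0, -1, -1, 1]]
  V a = (2, 3, 2, -3)
Solving gives a = (2, 0, 1, -2).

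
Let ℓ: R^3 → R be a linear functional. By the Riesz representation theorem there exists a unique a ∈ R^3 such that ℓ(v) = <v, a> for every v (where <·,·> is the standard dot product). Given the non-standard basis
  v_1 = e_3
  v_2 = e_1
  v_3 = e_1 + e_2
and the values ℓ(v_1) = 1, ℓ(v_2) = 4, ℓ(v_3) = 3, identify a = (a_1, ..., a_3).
a = (4, -1, 1)

Write a = (a_1, ..., a_3) in the standard basis. For each basis vector v_i, ℓ(v_i) = <v_i, a> is a linear equation in the a_j's. Collect the n equations into a matrix system V a = ℓ, where row i of V is v_i (expressed in the standard basis). Since V is invertible (lower-triangular with 1s on the diagonal, up to permutation), solve by back-substitution:
  V =
[[0, 0, 1],
 [1, 0, 0],
 [1, 1, 0]]
  V a = (1, 4, 3)
Solving gives a = (4, -1, 1).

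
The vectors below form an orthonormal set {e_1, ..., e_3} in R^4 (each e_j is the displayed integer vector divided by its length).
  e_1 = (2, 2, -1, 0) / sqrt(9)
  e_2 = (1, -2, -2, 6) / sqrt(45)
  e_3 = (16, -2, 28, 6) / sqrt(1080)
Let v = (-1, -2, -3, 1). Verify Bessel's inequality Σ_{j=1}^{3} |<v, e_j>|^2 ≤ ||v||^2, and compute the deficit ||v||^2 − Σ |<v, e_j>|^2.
Σ |<v, e_j>|^2 = 27/2; ||v||^2 = 15; deficit = 3/2

Write each e_j = u_j / sqrt(<u_j, u_j>) where u_j is the displayed integer vector. Then <v, e_j> = <v, u_j> / sqrt(<u_j, u_j>), so |<v, e_j>|^2 = <v, u_j>^2 / <u_j, u_j>.
Coefficients: <v, e_1> = -3/sqrt(9), <v, e_2> = 15/sqrt(45), <v, e_3> = -90/sqrt(1080).
Square and sum: Σ |<v, e_j>|^2 = 27/2.
Compute ||v||^2 = v·v = 15.
Deficit = 15 − 27/2 = 3/2 ≥ 0, confirming Bessel's inequality. (The deficit equals ||v − Σ <v,e_j> e_j||^2, the squared distance from v to span{e_j}.)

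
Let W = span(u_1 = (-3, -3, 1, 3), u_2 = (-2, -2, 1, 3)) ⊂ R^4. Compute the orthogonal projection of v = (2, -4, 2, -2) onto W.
proj_W(v) = (-1, -1, -2/5, -6/5)

Set up U = [u_1 | ... | u_2] ∈ R^(4×2). The projector onto W = col(U) is P = U (U^T U)^(-1) U^T.
Compute U^T U =
  [28, 22]
  [22, 18],
and U^T v = (2, 0).
Solve U^T U · c = U^T v for the coefficients: c = (9/5, -11/5). The projection is proj_W(v) = U c.
Check: (v - proj_W(v)) · u_1 = 0  (should be 0).
Check: (v - proj_W(v)) · u_2 = 0  (should be 0).
Result: proj_W(v) = (-1, -1, -2/5, -6/5).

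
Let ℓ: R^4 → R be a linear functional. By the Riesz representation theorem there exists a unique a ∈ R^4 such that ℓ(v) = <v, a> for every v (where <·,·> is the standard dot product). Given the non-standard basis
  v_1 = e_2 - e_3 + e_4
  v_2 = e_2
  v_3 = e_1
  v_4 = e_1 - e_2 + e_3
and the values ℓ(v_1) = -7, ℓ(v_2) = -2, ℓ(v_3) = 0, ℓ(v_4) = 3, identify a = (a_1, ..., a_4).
a = (0, -2, 1, -4)

Write a = (a_1, ..., a_4) in the standard basis. For each basis vector v_i, ℓ(v_i) = <v_i, a> is a linear equation in the a_j's. Collect the n equations into a matrix system V a = ℓ, where row i of V is v_i (expressed in the standard basis). Since V is invertible (lower-triangular with 1s on the diagonal, up to permutation), solve by back-substitution:
  V =
[[0, 1, -1, 1],
 [0, 1, 0, 0],
 [1, 0, 0, 0],
 [1, -1, 1, 0]]
  V a = (-7, -2, 0, 3)
Solving gives a = (0, -2, 1, -4).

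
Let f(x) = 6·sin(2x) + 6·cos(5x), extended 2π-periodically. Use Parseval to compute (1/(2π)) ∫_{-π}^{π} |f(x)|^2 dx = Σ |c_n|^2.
Σ |c_n|^2 = 36

Expand |f|^2 and use orthogonality of {sin(nx), cos(mx)} on [-π, π]:
  ∫_{-π}^{π} sin(nx)^2 dx = π, ∫ cos(mx)^2 dx = π, and cross terms integrate to 0.
So ∫_{-π}^{π} f(x)^2 dx = 6^2 · π + 6^2 · π = (36 + 36)π.
Divide by 2π: (36 + 36)/2 = 36.
By Parseval, this equals Σ |c_n|^2.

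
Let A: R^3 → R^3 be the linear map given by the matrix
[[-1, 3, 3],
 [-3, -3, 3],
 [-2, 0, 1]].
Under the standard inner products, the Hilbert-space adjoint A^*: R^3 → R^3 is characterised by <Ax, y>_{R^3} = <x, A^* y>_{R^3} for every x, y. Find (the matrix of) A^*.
A^* = A^T =
[[-1, -3, -2],
 [3, -3, 0],
 [3, 3, 1]]

For real matrices with standard dot products, the defining identity <Ax, y> = <x, A^* y> gives (Ax)^T y = x^T (A^*) y, i.e. x^T A^T y = x^T (A^*) y. Since this holds for all x, y, we must have A^* = A^T. Therefore
A^* =
[[-1, -3, -2],
 [3, -3, 0],
 [3, 3, 1]].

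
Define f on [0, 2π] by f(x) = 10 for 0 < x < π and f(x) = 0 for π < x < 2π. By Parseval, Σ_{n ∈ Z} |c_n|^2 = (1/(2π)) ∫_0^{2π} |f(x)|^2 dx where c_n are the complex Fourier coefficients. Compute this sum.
Σ |c_n|^2 = 50

Parseval equates the L^2 energy of f (normalised by 1/(2π)) with the ℓ^2 sum of its Fourier coefficients: (1/(2π)) ∫_0^{2π} |f|^2 = Σ |c_n|^2.
Compute the left side: (1/(2π)) [∫_0^π 10^2 dx + ∫_π^{2π} 0^2 dx] = (1/(2π)) · (100π + 0π) = (100 + 0)/2 = 50.
So Σ_{n ∈ Z} |c_n|^2 = 50.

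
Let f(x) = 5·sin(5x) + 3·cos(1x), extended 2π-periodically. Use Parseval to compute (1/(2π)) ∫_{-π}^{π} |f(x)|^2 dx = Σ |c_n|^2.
Σ |c_n|^2 = 17

Expand |f|^2 and use orthogonality of {sin(nx), cos(mx)} on [-π, π]:
  ∫_{-π}^{π} sin(nx)^2 dx = π, ∫ cos(mx)^2 dx = π, and cross terms integrate to 0.
So ∫_{-π}^{π} f(x)^2 dx = 5^2 · π + 3^2 · π = (25 + 9)π.
Divide by 2π: (25 + 9)/2 = 17.
By Parseval, this equals Σ |c_n|^2.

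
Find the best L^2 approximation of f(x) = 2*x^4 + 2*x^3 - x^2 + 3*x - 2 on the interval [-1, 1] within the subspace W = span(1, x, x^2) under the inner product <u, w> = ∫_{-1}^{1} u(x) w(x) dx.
g(x) = 5*x^2/7 + 21*x/5 - 76/35

The best approximation g ∈ W is the orthogonal projection of f onto W. Writing g = a_0 + a_1 x + a_2 x^2, the coefficients solve the normal equations G · a = b where
  G_{ij} = <φ_i, φ_j> and b_i = <f, φ_i>, with φ_0 = 1, φ_1 = x, φ_2 = x^2.
G =
  [2, 0, 2/3]
  [0, 2/3, 0]
  [2/3, 0, 2/5],
b = (-58/15, 14/5, -122/105).
Solving gives a_0 = -76/35, a_1 = 21/5, a_2 = 5/7, so
  g(x) = 5*x^2/7 + 21*x/5 - 76/35.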